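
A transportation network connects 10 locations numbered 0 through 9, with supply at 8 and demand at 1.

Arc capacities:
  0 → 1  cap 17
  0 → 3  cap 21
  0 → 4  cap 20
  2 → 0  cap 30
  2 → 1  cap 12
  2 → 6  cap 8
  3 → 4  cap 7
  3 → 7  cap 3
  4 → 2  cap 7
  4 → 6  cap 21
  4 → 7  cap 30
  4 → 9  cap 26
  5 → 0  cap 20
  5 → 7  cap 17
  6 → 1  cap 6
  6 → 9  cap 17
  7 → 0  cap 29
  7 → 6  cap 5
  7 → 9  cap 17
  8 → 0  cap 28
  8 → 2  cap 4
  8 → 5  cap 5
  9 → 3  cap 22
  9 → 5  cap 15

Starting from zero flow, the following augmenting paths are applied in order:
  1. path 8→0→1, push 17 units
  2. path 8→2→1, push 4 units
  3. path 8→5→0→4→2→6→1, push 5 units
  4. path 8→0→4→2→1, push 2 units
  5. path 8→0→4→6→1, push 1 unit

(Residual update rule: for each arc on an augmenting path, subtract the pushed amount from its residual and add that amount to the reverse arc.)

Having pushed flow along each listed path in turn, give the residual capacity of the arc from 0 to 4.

after path 1 (8→0→1, push 17): res(0,4)=20
after path 2 (8→2→1, push 4): res(0,4)=20
after path 3 (8→5→0→4→2→6→1, push 5): res(0,4)=15
after path 4 (8→0→4→2→1, push 2): res(0,4)=13
after path 5 (8→0→4→6→1, push 1): res(0,4)=12

Residual capacity of (0,4): 12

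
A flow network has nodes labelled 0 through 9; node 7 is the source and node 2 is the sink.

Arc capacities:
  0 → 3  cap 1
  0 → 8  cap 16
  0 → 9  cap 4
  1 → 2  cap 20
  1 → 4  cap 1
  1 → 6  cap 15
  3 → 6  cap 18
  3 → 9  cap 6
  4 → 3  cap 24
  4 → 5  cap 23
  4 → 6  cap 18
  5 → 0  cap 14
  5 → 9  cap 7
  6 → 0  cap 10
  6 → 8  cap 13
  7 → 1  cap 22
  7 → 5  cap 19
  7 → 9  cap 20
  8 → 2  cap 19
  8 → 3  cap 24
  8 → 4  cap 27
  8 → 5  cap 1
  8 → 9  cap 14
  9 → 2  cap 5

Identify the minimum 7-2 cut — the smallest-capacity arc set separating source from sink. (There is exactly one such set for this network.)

augment #1: 7→1→2 push 20
augment #2: 7→9→2 push 5
augment #3: 7→1→6→8→2 push 2
augment #4: 7→5→0→8→2 push 14
max flow = 41; residual-reachable set from 7 gives S-side
cut edges (S→T): {(5,0), (7,1), (9,2)} total cap 41

Min-cut arcs: {(5,0), (7,1), (9,2)} (total capacity 41)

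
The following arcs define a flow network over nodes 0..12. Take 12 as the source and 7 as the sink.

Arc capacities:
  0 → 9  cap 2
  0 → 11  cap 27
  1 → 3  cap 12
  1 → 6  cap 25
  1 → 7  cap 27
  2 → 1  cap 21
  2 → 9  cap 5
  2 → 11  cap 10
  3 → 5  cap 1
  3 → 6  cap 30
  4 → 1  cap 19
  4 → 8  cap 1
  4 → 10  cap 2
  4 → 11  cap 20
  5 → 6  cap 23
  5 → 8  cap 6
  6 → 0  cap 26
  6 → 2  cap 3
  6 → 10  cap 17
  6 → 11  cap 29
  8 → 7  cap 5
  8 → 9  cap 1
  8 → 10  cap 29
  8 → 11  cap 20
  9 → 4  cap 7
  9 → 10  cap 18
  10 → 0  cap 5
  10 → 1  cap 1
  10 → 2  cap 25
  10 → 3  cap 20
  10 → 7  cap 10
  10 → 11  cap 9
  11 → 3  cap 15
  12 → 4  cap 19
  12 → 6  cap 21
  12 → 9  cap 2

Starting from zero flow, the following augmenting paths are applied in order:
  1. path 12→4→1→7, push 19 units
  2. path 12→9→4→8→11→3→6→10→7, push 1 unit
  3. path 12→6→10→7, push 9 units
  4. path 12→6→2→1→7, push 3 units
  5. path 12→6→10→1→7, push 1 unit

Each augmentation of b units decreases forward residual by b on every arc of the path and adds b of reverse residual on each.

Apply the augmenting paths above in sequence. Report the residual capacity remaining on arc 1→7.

after path 1 (12→4→1→7, push 19): res(1,7)=8
after path 2 (12→9→4→8→11→3→6→10→7, push 1): res(1,7)=8
after path 3 (12→6→10→7, push 9): res(1,7)=8
after path 4 (12→6→2→1→7, push 3): res(1,7)=5
after path 5 (12→6→10→1→7, push 1): res(1,7)=4

Residual capacity of (1,7): 4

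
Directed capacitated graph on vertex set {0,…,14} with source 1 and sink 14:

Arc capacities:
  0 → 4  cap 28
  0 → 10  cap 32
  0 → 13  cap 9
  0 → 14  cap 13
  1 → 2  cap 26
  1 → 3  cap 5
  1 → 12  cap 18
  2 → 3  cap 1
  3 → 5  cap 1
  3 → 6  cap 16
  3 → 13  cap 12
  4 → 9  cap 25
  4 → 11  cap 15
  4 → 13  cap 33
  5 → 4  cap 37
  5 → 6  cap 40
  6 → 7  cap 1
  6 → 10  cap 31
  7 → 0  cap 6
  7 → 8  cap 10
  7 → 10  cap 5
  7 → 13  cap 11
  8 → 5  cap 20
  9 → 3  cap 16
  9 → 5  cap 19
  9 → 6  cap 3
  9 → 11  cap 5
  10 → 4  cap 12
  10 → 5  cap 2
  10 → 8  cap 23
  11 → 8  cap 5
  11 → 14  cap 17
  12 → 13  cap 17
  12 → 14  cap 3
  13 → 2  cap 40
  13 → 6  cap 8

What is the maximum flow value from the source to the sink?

Maximum flow value: 17

augment #1: 1→12→14 bottleneck 3, total now 3
augment #2: 1→3→5→4→11→14 bottleneck 1, total now 4
augment #3: 1→3→6→7→0→14 bottleneck 1, total now 5
augment #4: 1→3→6→10→4→11→14 bottleneck 3, total now 8
augment #5: 1→2→3→6→10→4→11→14 bottleneck 1, total now 9
augment #6: 1→12→13→6→10→4→11→14 bottleneck 8, total now 17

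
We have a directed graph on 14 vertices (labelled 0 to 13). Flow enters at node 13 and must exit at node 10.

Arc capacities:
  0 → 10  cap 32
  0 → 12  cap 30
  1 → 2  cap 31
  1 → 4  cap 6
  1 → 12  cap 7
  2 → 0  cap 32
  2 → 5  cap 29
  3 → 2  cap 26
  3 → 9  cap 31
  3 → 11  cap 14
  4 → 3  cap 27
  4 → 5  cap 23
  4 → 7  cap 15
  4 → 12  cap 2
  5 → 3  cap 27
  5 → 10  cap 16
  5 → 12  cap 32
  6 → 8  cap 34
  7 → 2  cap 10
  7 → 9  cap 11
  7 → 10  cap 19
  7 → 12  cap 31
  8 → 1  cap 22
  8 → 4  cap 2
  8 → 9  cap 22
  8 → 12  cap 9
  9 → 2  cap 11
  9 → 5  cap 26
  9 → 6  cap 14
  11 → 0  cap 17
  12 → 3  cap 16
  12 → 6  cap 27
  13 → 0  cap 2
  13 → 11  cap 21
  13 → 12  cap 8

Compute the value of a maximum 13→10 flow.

Maximum flow value: 27

augment #1: 13→0→10 bottleneck 2, total now 2
augment #2: 13→11→0→10 bottleneck 17, total now 19
augment #3: 13→12→3→2→0→10 bottleneck 8, total now 27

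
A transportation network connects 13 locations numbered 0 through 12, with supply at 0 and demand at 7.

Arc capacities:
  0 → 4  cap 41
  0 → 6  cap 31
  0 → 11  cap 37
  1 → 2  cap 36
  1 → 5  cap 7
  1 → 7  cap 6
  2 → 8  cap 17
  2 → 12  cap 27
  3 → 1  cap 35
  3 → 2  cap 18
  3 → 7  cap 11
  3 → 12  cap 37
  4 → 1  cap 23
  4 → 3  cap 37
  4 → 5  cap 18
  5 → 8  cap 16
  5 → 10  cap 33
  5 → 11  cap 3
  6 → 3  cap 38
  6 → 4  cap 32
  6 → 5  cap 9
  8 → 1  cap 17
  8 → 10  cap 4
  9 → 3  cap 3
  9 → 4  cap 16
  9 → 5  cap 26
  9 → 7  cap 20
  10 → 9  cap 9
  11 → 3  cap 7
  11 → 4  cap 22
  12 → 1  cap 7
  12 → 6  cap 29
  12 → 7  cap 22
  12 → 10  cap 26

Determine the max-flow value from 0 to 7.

augment #1: 0→4→1→7 bottleneck 6, total now 6
augment #2: 0→4→3→7 bottleneck 11, total now 17
augment #3: 0→4→3→12→7 bottleneck 22, total now 39
augment #4: 0→4→5→10→9→7 bottleneck 2, total now 41
augment #5: 0→6→5→10→9→7 bottleneck 7, total now 48

Maximum flow value: 48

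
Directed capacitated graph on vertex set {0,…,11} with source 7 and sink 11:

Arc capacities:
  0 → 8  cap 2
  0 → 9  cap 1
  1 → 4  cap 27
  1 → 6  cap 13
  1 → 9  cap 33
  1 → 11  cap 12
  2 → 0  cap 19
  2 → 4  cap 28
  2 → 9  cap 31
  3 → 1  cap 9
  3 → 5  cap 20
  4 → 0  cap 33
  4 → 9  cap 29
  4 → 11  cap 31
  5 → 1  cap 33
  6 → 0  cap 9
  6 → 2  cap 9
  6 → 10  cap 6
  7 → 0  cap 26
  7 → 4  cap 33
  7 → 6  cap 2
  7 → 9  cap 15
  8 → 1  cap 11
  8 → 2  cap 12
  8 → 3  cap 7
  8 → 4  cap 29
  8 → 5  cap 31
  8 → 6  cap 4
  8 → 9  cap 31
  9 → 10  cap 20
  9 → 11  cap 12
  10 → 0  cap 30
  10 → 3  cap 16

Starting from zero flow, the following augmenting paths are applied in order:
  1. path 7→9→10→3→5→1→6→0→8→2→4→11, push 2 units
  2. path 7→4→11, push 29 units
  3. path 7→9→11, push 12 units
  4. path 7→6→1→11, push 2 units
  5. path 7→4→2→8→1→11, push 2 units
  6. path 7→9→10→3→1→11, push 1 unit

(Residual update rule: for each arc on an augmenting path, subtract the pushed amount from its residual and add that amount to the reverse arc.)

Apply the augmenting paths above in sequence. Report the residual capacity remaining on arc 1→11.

Residual capacity of (1,11): 7

after path 1 (7→9→10→3→5→1→6→0→8→2→4→11, push 2): res(1,11)=12
after path 2 (7→4→11, push 29): res(1,11)=12
after path 3 (7→9→11, push 12): res(1,11)=12
after path 4 (7→6→1→11, push 2): res(1,11)=10
after path 5 (7→4→2→8→1→11, push 2): res(1,11)=8
after path 6 (7→9→10→3→1→11, push 1): res(1,11)=7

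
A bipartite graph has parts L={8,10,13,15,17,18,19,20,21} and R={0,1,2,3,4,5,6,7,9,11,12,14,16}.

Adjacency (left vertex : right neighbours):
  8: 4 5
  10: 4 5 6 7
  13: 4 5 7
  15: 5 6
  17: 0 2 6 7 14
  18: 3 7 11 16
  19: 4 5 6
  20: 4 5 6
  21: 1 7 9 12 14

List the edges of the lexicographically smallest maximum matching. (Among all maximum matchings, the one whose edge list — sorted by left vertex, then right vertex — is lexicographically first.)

|M| = 7 (so the lex-smallest maximum matching has 7 edges)
process left vertices in ascending order; for each, take the smallest-labelled available neighbour that still permits 7 edges overall, or leave it unmatched if none does
lex-smallest matching: {8-4, 10-5, 13-7, 15-6, 17-0, 18-3, 21-1}

Lex-smallest maximum matching: {(8,4), (10,5), (13,7), (15,6), (17,0), (18,3), (21,1)}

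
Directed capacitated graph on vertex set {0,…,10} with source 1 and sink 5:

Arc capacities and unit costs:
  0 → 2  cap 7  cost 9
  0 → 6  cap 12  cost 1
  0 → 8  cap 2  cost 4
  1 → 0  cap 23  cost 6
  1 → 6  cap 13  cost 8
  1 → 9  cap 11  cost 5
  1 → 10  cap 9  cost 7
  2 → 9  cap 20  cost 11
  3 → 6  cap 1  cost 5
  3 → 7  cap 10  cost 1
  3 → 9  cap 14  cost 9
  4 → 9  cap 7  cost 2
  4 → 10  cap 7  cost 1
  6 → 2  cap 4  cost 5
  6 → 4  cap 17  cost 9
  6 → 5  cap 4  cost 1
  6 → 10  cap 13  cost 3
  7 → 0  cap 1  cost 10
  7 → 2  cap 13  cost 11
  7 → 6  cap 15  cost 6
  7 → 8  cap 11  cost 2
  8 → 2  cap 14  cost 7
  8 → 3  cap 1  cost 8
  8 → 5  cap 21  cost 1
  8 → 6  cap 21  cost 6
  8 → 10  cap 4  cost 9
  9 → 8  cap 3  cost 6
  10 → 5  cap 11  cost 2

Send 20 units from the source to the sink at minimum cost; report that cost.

shortest-cost path #1: 1→0→6→5 push 4 @ unit cost 8 (adds 32)
shortest-cost path #2: 1→10→5 push 9 @ unit cost 9 (adds 81)
shortest-cost path #3: 1→0→8→5 push 2 @ unit cost 11 (adds 22)
shortest-cost path #4: 1→9→8→5 push 3 @ unit cost 12 (adds 36)
shortest-cost path #5: 1→0→6→10→5 push 2 @ unit cost 12 (adds 24)
total cost = 195

Minimum cost for 20 units: 195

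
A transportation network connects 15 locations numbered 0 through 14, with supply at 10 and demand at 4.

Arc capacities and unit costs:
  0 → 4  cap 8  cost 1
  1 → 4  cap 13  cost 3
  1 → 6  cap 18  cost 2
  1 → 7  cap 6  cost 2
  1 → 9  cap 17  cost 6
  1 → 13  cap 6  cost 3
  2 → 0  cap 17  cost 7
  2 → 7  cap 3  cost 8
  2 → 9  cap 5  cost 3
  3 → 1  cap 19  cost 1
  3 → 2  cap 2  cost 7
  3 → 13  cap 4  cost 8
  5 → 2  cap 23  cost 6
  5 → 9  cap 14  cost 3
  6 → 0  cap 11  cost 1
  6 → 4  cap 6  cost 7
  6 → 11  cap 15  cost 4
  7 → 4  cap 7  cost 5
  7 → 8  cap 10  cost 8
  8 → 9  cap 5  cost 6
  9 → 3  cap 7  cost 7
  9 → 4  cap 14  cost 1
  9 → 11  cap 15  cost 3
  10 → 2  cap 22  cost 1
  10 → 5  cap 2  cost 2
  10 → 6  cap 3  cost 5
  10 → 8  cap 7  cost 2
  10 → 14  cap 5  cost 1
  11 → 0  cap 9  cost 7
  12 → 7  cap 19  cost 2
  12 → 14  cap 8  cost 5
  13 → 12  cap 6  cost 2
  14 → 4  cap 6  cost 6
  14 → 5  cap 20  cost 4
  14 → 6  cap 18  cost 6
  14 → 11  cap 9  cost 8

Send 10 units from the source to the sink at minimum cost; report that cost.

shortest-cost path #1: 10→2→9→4 push 5 @ unit cost 5 (adds 25)
shortest-cost path #2: 10→5→9→4 push 2 @ unit cost 6 (adds 12)
shortest-cost path #3: 10→14→4 push 3 @ unit cost 7 (adds 21)
total cost = 58

Minimum cost for 10 units: 58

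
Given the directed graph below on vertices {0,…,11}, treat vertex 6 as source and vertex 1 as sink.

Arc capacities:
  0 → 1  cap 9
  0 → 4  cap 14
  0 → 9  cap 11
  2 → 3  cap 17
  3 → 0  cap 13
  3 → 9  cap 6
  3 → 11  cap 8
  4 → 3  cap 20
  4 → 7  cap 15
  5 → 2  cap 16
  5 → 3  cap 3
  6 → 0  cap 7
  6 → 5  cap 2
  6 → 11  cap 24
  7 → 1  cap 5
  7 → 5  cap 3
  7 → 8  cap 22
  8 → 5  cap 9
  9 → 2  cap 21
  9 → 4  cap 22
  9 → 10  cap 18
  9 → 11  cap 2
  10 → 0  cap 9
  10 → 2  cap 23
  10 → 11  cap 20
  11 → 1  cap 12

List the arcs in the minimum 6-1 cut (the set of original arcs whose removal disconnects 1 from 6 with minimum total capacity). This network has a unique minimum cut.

Min-cut arcs: {(6,0), (6,5), (11,1)} (total capacity 21)

augment #1: 6→0→1 push 7
augment #2: 6→11→1 push 12
augment #3: 6→5→3→0→1 push 2
max flow = 21; residual-reachable set from 6 gives S-side
cut edges (S→T): {(6,0), (6,5), (11,1)} total cap 21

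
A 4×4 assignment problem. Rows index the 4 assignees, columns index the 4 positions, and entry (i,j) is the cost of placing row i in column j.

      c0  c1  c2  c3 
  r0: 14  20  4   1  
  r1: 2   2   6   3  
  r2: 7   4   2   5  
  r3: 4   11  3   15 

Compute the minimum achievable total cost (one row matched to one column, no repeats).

optimal assignment: row0→col3 (cost 1), row1→col1 (cost 2), row2→col2 (cost 2), row3→col0 (cost 4)
total = 1 + 2 + 2 + 4 = 9

Minimum assignment cost: 9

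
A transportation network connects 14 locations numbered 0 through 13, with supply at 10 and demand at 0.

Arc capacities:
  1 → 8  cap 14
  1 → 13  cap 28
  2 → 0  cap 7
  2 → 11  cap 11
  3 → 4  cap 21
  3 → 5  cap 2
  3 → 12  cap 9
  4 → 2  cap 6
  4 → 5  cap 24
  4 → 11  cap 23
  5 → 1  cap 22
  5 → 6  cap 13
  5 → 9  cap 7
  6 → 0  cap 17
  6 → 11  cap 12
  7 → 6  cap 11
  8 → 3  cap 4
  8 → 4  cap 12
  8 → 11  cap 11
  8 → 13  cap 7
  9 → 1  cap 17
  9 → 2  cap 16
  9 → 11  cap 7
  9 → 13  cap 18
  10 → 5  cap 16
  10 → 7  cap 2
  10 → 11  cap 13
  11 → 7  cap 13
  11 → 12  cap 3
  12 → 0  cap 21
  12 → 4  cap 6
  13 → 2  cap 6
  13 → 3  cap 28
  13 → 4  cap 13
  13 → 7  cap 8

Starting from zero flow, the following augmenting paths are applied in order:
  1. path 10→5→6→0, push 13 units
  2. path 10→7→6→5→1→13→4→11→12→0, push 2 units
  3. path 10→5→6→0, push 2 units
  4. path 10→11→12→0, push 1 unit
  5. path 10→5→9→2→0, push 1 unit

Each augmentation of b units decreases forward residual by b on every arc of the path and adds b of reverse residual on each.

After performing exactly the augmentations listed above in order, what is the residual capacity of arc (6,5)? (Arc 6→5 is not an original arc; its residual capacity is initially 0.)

after path 1 (10→5→6→0, push 13): res(6,5)=13
after path 2 (10→7→6→5→1→13→4→11→12→0, push 2): res(6,5)=11
after path 3 (10→5→6→0, push 2): res(6,5)=13
after path 4 (10→11→12→0, push 1): res(6,5)=13
after path 5 (10→5→9→2→0, push 1): res(6,5)=13

Residual capacity of (6,5): 13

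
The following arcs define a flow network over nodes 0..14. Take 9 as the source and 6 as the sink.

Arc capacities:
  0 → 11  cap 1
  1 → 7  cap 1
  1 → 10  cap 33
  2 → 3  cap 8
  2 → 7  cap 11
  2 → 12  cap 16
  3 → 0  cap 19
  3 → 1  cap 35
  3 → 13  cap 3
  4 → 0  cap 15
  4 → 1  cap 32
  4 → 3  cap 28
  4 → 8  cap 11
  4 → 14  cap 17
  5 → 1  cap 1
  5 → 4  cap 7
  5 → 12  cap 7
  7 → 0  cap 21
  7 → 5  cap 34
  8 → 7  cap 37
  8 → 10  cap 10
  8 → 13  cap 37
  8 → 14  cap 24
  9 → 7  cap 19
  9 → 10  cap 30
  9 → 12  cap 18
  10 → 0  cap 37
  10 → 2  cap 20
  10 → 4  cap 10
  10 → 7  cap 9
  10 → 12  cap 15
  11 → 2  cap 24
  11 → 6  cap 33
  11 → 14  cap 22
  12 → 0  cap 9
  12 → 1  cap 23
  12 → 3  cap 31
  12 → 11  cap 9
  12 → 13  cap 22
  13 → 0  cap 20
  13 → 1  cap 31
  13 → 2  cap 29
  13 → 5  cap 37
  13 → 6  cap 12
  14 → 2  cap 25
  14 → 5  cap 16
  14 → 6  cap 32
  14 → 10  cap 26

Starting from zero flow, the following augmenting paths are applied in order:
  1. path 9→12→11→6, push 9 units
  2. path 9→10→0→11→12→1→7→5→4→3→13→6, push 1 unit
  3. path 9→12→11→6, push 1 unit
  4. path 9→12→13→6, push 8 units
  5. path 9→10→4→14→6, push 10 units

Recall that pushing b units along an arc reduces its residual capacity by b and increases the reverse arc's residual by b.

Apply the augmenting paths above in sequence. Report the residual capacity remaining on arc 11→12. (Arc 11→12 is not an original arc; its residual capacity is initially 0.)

after path 1 (9→12→11→6, push 9): res(11,12)=9
after path 2 (9→10→0→11→12→1→7→5→4→3→13→6, push 1): res(11,12)=8
after path 3 (9→12→11→6, push 1): res(11,12)=9
after path 4 (9→12→13→6, push 8): res(11,12)=9
after path 5 (9→10→4→14→6, push 10): res(11,12)=9

Residual capacity of (11,12): 9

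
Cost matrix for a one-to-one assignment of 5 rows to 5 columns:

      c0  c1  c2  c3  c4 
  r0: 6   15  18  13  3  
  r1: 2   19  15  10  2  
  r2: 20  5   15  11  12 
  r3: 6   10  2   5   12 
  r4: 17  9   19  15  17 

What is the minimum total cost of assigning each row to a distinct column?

one of 2 optimal assignments: row0→col4 (cost 3), row1→col0 (cost 2), row2→col1 (cost 5), row3→col2 (cost 2), row4→col3 (cost 15)
total = 3 + 2 + 5 + 2 + 15 = 27

Minimum assignment cost: 27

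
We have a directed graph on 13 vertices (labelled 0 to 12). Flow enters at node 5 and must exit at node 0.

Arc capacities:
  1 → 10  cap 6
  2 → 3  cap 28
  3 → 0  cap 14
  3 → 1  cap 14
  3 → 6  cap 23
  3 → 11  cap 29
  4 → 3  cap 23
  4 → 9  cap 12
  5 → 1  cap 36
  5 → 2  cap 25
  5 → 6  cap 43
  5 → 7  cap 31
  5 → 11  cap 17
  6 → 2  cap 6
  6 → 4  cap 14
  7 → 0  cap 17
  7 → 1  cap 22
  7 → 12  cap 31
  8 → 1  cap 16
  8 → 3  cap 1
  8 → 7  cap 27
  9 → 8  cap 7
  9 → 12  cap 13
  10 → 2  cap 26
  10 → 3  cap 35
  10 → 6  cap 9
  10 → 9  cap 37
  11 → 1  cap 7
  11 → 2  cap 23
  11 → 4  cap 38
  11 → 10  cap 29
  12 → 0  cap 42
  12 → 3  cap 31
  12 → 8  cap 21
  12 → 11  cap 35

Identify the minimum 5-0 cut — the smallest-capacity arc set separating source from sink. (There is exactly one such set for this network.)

augment #1: 5→7→0 push 17
augment #2: 5→2→3→0 push 14
augment #3: 5→7→12→0 push 14
augment #4: 5→1→10→9→12→0 push 6
augment #5: 5→6→4→9→12→0 push 7
augment #6: 5→6→4→9→8→7→12→0 push 5
augment #7: 5→11→10→9→8→7→12→0 push 2
max flow = 65; residual-reachable set from 5 gives S-side
cut edges (S→T): {(3,0), (5,7), (9,8), (9,12)} total cap 65

Min-cut arcs: {(3,0), (5,7), (9,8), (9,12)} (total capacity 65)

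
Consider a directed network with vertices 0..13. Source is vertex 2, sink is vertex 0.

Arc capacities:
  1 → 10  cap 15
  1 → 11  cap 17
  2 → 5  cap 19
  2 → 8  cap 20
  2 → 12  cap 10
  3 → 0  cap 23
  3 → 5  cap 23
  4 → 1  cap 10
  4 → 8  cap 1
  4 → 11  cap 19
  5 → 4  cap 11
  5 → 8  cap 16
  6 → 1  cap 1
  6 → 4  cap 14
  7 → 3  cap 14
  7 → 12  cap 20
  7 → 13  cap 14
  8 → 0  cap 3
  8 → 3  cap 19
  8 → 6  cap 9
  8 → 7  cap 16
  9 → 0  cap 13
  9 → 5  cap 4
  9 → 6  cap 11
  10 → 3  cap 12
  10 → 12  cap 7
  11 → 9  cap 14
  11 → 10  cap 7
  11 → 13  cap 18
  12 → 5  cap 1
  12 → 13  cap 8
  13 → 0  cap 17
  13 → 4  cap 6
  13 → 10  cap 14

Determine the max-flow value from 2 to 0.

Maximum flow value: 48

augment #1: 2→8→0 bottleneck 3, total now 3
augment #2: 2→8→3→0 bottleneck 17, total now 20
augment #3: 2→12→13→0 bottleneck 8, total now 28
augment #4: 2→5→8→3→0 bottleneck 2, total now 30
augment #5: 2→5→4→11→9→0 bottleneck 11, total now 41
augment #6: 2→5→8→7→3→0 bottleneck 4, total now 45
augment #7: 2→5→8→7→13→0 bottleneck 2, total now 47
augment #8: 2→12→5→8→7→13→0 bottleneck 1, total now 48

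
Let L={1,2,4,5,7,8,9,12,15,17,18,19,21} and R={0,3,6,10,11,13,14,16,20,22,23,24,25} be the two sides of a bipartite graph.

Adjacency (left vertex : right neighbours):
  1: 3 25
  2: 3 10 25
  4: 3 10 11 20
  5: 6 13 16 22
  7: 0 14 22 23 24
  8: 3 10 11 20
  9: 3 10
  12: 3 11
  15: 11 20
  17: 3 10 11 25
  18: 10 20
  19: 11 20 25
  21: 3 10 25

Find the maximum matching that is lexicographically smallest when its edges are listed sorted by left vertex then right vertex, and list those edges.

Lex-smallest maximum matching: {(1,3), (2,10), (4,11), (5,6), (7,0), (8,20), (17,25)}

|M| = 7 (so the lex-smallest maximum matching has 7 edges)
process left vertices in ascending order; for each, take the smallest-labelled available neighbour that still permits 7 edges overall, or leave it unmatched if none does
lex-smallest matching: {1-3, 2-10, 4-11, 5-6, 7-0, 8-20, 17-25}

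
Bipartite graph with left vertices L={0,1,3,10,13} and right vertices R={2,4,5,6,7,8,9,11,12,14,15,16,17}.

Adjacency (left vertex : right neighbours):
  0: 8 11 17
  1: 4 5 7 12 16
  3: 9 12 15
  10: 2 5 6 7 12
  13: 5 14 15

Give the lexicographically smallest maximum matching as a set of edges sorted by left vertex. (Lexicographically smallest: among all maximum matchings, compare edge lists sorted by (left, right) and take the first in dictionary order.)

Lex-smallest maximum matching: {(0,8), (1,4), (3,9), (10,2), (13,5)}

|M| = 5 (so the lex-smallest maximum matching has 5 edges)
process left vertices in ascending order; for each, take the smallest-labelled available neighbour that still permits 5 edges overall, or leave it unmatched if none does
lex-smallest matching: {0-8, 1-4, 3-9, 10-2, 13-5}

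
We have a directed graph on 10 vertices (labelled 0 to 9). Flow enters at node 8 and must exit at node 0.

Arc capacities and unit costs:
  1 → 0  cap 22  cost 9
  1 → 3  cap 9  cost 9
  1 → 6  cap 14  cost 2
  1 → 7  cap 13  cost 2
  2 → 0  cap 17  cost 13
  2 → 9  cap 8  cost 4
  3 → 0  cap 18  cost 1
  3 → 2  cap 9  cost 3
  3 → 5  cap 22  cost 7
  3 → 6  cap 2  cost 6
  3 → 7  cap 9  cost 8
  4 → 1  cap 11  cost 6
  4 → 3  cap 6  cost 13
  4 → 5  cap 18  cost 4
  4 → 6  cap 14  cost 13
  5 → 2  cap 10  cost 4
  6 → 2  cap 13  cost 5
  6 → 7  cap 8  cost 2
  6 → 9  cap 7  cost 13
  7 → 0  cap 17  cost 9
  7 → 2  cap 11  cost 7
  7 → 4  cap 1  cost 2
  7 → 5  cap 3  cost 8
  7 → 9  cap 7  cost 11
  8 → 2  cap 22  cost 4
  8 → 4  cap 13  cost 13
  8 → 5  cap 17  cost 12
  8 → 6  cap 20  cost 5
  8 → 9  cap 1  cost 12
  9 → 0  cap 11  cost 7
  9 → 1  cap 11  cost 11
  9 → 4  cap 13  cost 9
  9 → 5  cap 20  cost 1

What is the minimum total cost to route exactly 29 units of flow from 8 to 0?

shortest-cost path #1: 8→2→9→0 push 8 @ unit cost 15 (adds 120)
shortest-cost path #2: 8→6→7→0 push 8 @ unit cost 16 (adds 128)
shortest-cost path #3: 8→2→0 push 13 @ unit cost 17 (adds 221)
total cost = 469

Minimum cost for 29 units: 469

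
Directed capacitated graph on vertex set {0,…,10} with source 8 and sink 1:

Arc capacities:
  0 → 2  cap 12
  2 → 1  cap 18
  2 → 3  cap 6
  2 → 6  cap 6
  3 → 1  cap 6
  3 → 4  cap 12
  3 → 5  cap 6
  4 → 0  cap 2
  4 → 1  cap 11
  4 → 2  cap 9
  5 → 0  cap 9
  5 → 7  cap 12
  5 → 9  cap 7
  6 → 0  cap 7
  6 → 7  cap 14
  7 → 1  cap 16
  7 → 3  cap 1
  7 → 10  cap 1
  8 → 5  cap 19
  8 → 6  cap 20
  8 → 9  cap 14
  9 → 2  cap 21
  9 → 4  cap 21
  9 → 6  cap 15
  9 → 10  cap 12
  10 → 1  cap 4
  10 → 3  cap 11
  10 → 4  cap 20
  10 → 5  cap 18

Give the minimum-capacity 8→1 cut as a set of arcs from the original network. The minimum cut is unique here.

augment #1: 8→5→7→1 push 12
augment #2: 8→6→7→1 push 4
augment #3: 8→9→2→1 push 14
augment #4: 8→5→0→2→1 push 4
augment #5: 8→5→9→4→1 push 3
augment #6: 8→6→7→3→1 push 1
augment #7: 8→6→7→10→1 push 1
augment #8: 8→6→0→2→3→1 push 5
augment #9: 8→6→0→2→3→4→1 push 1
augment #10: 8→6→0→2→9→4→1 push 1
augment #11: 8→6→7→5→9→4→1 push 4
augment #12: 8→6→7→5→0→2→9→4→1 push 1
max flow = 51; residual-reachable set from 8 gives S-side
cut edges (S→T): {(0,2), (5,9), (7,1), (7,3), (7,10), (8,9)} total cap 51

Min-cut arcs: {(0,2), (5,9), (7,1), (7,3), (7,10), (8,9)} (total capacity 51)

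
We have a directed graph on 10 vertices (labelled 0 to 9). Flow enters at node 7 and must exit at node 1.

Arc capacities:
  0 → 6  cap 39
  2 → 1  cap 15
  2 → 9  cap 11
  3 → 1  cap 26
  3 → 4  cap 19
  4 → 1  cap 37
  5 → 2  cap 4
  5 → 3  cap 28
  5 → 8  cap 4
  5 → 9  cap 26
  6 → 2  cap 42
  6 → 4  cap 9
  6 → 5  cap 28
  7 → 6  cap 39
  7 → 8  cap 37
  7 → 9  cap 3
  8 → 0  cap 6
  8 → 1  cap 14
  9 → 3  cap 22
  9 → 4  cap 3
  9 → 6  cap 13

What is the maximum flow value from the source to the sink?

Maximum flow value: 62

augment #1: 7→8→1 bottleneck 14, total now 14
augment #2: 7→6→2→1 bottleneck 15, total now 29
augment #3: 7→6→4→1 bottleneck 9, total now 38
augment #4: 7→9→3→1 bottleneck 3, total now 41
augment #5: 7→6→5→3→1 bottleneck 15, total now 56
augment #6: 7→8→0→6→5→3→1 bottleneck 6, total now 62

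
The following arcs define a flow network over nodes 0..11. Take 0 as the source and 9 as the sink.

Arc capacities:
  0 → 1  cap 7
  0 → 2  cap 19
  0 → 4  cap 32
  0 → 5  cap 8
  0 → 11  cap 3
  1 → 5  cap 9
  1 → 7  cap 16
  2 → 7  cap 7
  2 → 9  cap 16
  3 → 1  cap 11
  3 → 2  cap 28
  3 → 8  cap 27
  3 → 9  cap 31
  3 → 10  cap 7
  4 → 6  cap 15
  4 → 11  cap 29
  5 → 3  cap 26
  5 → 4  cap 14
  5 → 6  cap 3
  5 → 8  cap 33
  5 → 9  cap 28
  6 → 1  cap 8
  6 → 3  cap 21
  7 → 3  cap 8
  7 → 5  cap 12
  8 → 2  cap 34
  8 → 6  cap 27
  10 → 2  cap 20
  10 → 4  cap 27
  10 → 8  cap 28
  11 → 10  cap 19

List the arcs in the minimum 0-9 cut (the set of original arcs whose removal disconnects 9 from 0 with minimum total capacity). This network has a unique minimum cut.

augment #1: 0→2→9 push 16
augment #2: 0→5→9 push 8
augment #3: 0→1→5→9 push 7
augment #4: 0→2→7→3→9 push 3
augment #5: 0→4→6→3→9 push 15
augment #6: 0→11→10→2→7→3→9 push 3
augment #7: 0→4→11→10→2→7→3→9 push 1
augment #8: 0→4→11→10→8→6→3→9 push 6
augment #9: 0→4→11→10→8→6→1→5→9 push 2
augment #10: 0→4→11→10→8→6→1→7→3→9 push 1
augment #11: 0→4→11→10→8→6→1→7→5→9 push 5
max flow = 67; residual-reachable set from 0 gives S-side
cut edges (S→T): {(0,1), (0,5), (2,7), (2,9), (6,1), (6,3)} total cap 67

Min-cut arcs: {(0,1), (0,5), (2,7), (2,9), (6,1), (6,3)} (total capacity 67)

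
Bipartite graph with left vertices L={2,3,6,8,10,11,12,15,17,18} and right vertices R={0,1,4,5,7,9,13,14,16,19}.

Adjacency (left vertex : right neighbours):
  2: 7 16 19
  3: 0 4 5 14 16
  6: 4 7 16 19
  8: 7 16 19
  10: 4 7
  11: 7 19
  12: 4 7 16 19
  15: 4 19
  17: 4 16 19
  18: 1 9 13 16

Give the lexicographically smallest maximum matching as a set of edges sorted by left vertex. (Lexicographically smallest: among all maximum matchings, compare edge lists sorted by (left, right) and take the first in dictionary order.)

|M| = 6 (so the lex-smallest maximum matching has 6 edges)
process left vertices in ascending order; for each, take the smallest-labelled available neighbour that still permits 6 edges overall, or leave it unmatched if none does
lex-smallest matching: {2-7, 3-0, 6-4, 8-16, 11-19, 18-1}

Lex-smallest maximum matching: {(2,7), (3,0), (6,4), (8,16), (11,19), (18,1)}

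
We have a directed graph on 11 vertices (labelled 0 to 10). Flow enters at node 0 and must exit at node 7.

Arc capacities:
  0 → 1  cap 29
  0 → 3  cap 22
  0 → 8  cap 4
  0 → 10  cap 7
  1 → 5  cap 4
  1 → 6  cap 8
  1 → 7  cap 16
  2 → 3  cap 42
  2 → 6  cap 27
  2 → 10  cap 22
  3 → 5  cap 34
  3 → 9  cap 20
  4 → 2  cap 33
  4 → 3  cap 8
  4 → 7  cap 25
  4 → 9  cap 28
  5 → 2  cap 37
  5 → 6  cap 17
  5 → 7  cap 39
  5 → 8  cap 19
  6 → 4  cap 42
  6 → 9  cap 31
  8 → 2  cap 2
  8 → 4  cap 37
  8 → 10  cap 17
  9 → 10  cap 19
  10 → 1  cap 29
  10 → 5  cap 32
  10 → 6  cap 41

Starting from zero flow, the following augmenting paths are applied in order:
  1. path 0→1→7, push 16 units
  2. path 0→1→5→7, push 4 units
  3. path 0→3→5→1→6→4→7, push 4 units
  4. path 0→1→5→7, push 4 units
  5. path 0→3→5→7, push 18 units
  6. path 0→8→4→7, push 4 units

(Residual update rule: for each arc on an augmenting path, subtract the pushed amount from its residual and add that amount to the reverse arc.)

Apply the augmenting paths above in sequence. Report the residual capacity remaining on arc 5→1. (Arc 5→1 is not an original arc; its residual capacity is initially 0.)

after path 1 (0→1→7, push 16): res(5,1)=0
after path 2 (0→1→5→7, push 4): res(5,1)=4
after path 3 (0→3→5→1→6→4→7, push 4): res(5,1)=0
after path 4 (0→1→5→7, push 4): res(5,1)=4
after path 5 (0→3→5→7, push 18): res(5,1)=4
after path 6 (0→8→4→7, push 4): res(5,1)=4

Residual capacity of (5,1): 4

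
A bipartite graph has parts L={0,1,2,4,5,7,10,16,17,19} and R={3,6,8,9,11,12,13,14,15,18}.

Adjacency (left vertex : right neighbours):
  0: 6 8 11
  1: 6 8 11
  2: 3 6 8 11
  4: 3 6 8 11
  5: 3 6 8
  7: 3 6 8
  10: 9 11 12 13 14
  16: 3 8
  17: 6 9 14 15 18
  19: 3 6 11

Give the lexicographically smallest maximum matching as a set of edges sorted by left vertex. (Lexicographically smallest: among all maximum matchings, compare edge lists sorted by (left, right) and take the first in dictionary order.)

Lex-smallest maximum matching: {(0,6), (1,8), (2,3), (4,11), (10,9), (17,14)}

|M| = 6 (so the lex-smallest maximum matching has 6 edges)
process left vertices in ascending order; for each, take the smallest-labelled available neighbour that still permits 6 edges overall, or leave it unmatched if none does
lex-smallest matching: {0-6, 1-8, 2-3, 4-11, 10-9, 17-14}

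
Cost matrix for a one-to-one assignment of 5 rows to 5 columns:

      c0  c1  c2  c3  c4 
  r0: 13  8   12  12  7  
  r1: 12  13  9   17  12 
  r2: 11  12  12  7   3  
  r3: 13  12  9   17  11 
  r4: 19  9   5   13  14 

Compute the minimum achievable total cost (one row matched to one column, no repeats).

Minimum assignment cost: 43

one of 2 optimal assignments: row0→col1 (cost 8), row1→col0 (cost 12), row2→col3 (cost 7), row3→col4 (cost 11), row4→col2 (cost 5)
total = 8 + 12 + 7 + 11 + 5 = 43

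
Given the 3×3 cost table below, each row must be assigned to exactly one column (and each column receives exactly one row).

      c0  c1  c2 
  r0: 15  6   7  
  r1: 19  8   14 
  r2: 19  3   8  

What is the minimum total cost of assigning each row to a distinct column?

Minimum assignment cost: 29

optimal assignment: row0→col2 (cost 7), row1→col0 (cost 19), row2→col1 (cost 3)
total = 7 + 19 + 3 = 29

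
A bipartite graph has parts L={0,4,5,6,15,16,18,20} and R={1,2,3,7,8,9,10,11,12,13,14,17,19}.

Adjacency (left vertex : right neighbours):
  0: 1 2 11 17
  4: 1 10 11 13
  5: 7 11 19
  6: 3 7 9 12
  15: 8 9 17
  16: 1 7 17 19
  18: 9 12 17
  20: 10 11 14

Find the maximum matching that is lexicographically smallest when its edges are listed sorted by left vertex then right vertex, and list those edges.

Lex-smallest maximum matching: {(0,1), (4,10), (5,7), (6,3), (15,8), (16,17), (18,9), (20,11)}

|M| = 8 (so the lex-smallest maximum matching has 8 edges)
process left vertices in ascending order; for each, take the smallest-labelled available neighbour that still permits 8 edges overall, or leave it unmatched if none does
lex-smallest matching: {0-1, 4-10, 5-7, 6-3, 15-8, 16-17, 18-9, 20-11}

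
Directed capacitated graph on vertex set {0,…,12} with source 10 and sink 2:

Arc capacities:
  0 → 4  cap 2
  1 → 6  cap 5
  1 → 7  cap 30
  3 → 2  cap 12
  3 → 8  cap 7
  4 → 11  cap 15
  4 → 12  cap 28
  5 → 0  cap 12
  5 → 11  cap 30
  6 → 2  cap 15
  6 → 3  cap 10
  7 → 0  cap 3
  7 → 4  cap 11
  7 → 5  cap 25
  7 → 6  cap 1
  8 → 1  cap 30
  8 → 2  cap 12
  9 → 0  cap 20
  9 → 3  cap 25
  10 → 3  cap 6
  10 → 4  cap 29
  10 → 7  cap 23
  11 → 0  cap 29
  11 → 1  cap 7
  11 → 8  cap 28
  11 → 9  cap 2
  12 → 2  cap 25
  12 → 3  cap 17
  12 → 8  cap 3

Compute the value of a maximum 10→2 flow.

augment #1: 10→3→2 bottleneck 6, total now 6
augment #2: 10→4→12→2 bottleneck 25, total now 31
augment #3: 10→7→6→2 bottleneck 1, total now 32
augment #4: 10→4→11→8→2 bottleneck 4, total now 36
augment #5: 10→7→4→11→8→2 bottleneck 8, total now 44
augment #6: 10→7→4→12→3→2 bottleneck 3, total now 47
augment #7: 10→7→5→11→1→6→2 bottleneck 5, total now 52
augment #8: 10→7→5→11→9→3→2 bottleneck 2, total now 54

Maximum flow value: 54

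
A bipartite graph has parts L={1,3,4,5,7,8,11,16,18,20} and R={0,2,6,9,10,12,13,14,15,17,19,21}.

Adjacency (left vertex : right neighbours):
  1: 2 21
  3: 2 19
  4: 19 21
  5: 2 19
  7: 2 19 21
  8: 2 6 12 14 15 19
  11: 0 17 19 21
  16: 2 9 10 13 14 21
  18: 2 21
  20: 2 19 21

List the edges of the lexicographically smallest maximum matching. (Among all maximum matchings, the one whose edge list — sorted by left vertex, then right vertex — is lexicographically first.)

|M| = 6 (so the lex-smallest maximum matching has 6 edges)
process left vertices in ascending order; for each, take the smallest-labelled available neighbour that still permits 6 edges overall, or leave it unmatched if none does
lex-smallest matching: {1-2, 3-19, 4-21, 8-6, 11-0, 16-9}

Lex-smallest maximum matching: {(1,2), (3,19), (4,21), (8,6), (11,0), (16,9)}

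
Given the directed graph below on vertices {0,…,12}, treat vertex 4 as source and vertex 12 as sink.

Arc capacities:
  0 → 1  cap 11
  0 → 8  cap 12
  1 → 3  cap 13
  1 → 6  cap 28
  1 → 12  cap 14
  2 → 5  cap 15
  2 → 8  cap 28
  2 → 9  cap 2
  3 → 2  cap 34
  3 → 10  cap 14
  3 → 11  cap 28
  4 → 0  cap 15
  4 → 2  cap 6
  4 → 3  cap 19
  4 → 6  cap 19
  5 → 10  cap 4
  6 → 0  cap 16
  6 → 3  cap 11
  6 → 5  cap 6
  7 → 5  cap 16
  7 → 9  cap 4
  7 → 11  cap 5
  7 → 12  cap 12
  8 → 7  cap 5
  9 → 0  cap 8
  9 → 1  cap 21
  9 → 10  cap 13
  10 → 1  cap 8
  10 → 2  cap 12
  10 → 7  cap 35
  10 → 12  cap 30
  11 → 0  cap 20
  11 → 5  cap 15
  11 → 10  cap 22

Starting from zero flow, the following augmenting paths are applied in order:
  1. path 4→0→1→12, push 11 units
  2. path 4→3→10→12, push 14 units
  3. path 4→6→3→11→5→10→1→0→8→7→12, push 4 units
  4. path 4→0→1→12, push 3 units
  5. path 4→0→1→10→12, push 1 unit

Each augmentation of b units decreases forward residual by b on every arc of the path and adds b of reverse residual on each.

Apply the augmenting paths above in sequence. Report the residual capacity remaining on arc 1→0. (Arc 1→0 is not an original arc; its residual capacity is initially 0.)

Residual capacity of (1,0): 11

after path 1 (4→0→1→12, push 11): res(1,0)=11
after path 2 (4→3→10→12, push 14): res(1,0)=11
after path 3 (4→6→3→11→5→10→1→0→8→7→12, push 4): res(1,0)=7
after path 4 (4→0→1→12, push 3): res(1,0)=10
after path 5 (4→0→1→10→12, push 1): res(1,0)=11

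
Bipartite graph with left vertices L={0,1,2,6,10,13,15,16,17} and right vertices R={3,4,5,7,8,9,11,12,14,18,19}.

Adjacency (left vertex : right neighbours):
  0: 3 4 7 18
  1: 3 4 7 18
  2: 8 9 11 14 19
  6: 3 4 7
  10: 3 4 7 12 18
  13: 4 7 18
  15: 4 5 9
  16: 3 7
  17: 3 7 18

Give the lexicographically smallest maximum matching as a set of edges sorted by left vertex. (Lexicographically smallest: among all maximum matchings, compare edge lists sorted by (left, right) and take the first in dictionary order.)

Lex-smallest maximum matching: {(0,3), (1,4), (2,8), (6,7), (10,12), (13,18), (15,5)}

|M| = 7 (so the lex-smallest maximum matching has 7 edges)
process left vertices in ascending order; for each, take the smallest-labelled available neighbour that still permits 7 edges overall, or leave it unmatched if none does
lex-smallest matching: {0-3, 1-4, 2-8, 6-7, 10-12, 13-18, 15-5}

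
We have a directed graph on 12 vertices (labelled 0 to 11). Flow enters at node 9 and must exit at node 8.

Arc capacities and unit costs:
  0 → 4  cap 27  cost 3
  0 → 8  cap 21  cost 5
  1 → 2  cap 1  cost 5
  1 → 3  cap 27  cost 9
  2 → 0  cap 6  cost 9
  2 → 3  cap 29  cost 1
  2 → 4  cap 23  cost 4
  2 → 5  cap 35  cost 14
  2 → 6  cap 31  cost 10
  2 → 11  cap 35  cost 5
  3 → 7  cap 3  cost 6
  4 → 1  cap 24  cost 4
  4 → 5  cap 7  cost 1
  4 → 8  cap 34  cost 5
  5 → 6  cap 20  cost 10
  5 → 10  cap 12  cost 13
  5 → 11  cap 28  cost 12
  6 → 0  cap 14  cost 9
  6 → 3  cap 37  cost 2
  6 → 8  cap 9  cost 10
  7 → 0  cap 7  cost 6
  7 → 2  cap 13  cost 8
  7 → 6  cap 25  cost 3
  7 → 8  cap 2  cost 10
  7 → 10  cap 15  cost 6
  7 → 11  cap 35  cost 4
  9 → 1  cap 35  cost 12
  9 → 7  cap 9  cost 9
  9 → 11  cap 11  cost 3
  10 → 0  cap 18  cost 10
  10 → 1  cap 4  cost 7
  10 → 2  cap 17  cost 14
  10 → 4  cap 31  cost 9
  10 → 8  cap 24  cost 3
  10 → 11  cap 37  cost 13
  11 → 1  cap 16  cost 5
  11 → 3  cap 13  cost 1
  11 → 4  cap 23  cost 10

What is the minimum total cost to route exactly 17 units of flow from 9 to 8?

shortest-cost path #1: 9→11→4→8 push 11 @ unit cost 18 (adds 198)
shortest-cost path #2: 9→7→10→8 push 6 @ unit cost 18 (adds 108)
total cost = 306

Minimum cost for 17 units: 306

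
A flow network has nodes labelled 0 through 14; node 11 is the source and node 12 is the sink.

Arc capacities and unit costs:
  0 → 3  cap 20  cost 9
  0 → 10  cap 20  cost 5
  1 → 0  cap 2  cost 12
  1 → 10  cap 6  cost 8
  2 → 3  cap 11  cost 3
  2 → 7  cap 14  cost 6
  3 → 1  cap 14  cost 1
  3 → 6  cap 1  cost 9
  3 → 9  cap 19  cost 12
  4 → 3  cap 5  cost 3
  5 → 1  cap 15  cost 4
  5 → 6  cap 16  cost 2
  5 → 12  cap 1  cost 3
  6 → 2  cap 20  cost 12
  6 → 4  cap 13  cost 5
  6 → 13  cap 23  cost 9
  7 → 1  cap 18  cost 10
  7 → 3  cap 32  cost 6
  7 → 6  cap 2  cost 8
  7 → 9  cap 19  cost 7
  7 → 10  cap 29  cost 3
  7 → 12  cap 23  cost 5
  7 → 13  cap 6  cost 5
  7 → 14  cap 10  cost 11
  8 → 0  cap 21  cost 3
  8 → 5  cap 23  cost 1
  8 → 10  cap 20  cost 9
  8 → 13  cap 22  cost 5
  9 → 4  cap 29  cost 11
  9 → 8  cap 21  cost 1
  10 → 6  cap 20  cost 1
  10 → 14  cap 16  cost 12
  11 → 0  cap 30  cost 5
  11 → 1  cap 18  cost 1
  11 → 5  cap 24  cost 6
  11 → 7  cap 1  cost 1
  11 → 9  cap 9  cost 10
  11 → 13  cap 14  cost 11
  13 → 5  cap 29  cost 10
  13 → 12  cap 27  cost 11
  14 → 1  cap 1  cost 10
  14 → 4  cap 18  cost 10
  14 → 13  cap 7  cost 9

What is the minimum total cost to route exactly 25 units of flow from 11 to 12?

Minimum cost for 25 units: 566

shortest-cost path #1: 11→7→12 push 1 @ unit cost 6 (adds 6)
shortest-cost path #2: 11→5→12 push 1 @ unit cost 9 (adds 9)
shortest-cost path #3: 11→13→12 push 14 @ unit cost 22 (adds 308)
shortest-cost path #4: 11→9→8→13→12 push 9 @ unit cost 27 (adds 243)
total cost = 566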